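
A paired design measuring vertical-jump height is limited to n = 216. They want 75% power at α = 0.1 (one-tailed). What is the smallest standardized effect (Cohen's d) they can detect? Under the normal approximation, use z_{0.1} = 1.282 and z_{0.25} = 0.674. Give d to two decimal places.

d_min ≈ 0.13

For a single sample (or paired design) of n = 216: d_min = (z_{α} + z_β)/√n.
z-sum = 1.282 + 0.674 = 1.956.
d_min = 1.956 / √216 = 1.956 / 14.697 = 0.133.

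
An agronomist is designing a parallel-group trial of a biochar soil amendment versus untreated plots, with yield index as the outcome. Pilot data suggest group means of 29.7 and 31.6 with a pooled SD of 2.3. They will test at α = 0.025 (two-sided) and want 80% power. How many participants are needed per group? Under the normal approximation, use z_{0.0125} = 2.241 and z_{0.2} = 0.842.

Cohen's d = |M₁ − M₂| / SD_pooled = |29.7 − 31.6| / 2.3 = 1.9 / 2.3 = 0.826.
For two independent groups with equal n: n = 2·((z_{α/2} + z_β) / d)².
z_{α/2} + z_β = 2.241 + 0.842 = 3.083.
n = 2 × (3.083 / 0.826)² = 2 × 3.732² = 2 × 13.93 = 27.9.
Round up to the next whole participant.

n = 28 per group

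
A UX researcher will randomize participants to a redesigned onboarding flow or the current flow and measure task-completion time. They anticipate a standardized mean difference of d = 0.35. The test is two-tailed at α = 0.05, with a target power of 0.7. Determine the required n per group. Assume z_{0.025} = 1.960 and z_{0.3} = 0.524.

For two independent groups with equal n: n = 2·((z_{α/2} + z_β) / d)².
z_{α/2} + z_β = 1.960 + 0.524 = 2.484.
n = 2 × (2.484 / 0.35)² = 2 × 7.097² = 2 × 50.37 = 100.7.
Round up to the next whole participant.

n = 101 per group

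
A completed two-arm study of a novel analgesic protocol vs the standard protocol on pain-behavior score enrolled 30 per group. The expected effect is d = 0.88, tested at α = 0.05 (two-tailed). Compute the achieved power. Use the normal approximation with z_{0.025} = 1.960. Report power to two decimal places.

For two equal groups, power = Φ(d·√(n/2) − z_{α/2}).
d·√(n/2) = 0.88 × √(30/2) = 0.88 × 3.873 = 3.408.
z_β = 3.408 − 1.960 = 1.448.
Power = Φ(1.448) = 0.926.

power ≈ 0.93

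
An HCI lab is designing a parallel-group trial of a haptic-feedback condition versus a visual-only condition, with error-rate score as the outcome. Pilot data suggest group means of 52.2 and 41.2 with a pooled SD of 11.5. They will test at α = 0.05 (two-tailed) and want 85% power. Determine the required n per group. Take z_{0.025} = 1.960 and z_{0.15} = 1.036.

Cohen's d = |M₁ − M₂| / SD_pooled = |52.2 − 41.2| / 11.5 = 11.0 / 11.5 = 0.957.
For two independent groups with equal n: n = 2·((z_{α/2} + z_β) / d)².
z_{α/2} + z_β = 1.960 + 1.036 = 2.996.
n = 2 × (2.996 / 0.957)² = 2 × 3.131² = 2 × 9.80 = 19.6.
Round up to the next whole participant.

n = 20 per group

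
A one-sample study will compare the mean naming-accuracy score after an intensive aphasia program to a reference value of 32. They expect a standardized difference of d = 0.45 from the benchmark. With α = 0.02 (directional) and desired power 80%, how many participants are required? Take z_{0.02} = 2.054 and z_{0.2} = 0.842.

n = 42

For a one-sample test: n = ((z_{α} + z_β) / d)².
z_{α} + z_β = 2.054 + 0.842 = 2.896.
n = (2.896 / 0.45)² = 6.436² = 41.42.
Round up.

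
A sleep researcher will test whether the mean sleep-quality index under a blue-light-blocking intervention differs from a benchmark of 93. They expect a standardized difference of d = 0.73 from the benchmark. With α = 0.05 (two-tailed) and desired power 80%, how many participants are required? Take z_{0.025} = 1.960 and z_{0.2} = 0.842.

For a one-sample test: n = ((z_{α/2} + z_β) / d)².
z_{α/2} + z_β = 1.960 + 0.842 = 2.802.
n = (2.802 / 0.73)² = 3.838² = 14.73.
Round up.

n = 15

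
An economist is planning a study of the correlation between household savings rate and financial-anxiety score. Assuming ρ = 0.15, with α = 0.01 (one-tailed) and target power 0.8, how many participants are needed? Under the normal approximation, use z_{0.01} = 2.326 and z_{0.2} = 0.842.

n = 443

Fisher's z: C = ½·ln((1+r)/(1−r)) = ½·ln(1.3529) = 0.1511.
n = ((z_{α} + z_β)/C)² + 3.
(2.326 + 0.842) / 0.1511 = 3.168 / 0.1511 = 20.966.
n = 20.966² + 3 = 439.58 + 3 = 442.6.
Round up.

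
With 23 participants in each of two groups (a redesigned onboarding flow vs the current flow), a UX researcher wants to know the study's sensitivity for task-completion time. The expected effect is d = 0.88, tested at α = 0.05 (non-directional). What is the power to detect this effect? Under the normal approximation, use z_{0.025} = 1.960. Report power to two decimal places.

For two equal groups, power = Φ(d·√(n/2) − z_{α/2}).
d·√(n/2) = 0.88 × √(23/2) = 0.88 × 3.391 = 2.984.
z_β = 2.984 − 1.960 = 1.024.
Power = Φ(1.024) = 0.847.

power ≈ 0.85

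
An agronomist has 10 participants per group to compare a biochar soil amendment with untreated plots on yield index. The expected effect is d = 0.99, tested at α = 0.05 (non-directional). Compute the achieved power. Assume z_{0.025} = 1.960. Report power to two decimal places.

power ≈ 0.60

For two equal groups, power = Φ(d·√(n/2) − z_{α/2}).
d·√(n/2) = 0.99 × √(10/2) = 0.99 × 2.236 = 2.214.
z_β = 2.214 − 1.960 = 0.254.
Power = Φ(0.254) = 0.600.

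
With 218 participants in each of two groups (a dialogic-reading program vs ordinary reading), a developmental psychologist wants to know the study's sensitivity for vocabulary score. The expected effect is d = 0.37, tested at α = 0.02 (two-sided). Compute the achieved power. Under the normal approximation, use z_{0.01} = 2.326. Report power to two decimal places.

power ≈ 0.94

For two equal groups, power = Φ(d·√(n/2) − z_{α/2}).
d·√(n/2) = 0.37 × √(218/2) = 0.37 × 10.440 = 3.863.
z_β = 3.863 − 2.326 = 1.537.
Power = Φ(1.537) = 0.938.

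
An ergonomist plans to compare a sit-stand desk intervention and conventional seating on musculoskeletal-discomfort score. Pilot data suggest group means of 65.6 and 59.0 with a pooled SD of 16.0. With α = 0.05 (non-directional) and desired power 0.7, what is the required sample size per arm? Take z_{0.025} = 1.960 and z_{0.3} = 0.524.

n = 73 per group

Cohen's d = |M₁ − M₂| / SD_pooled = |65.6 − 59.0| / 16.0 = 6.6 / 16.0 = 0.412.
For two independent groups with equal n: n = 2·((z_{α/2} + z_β) / d)².
z_{α/2} + z_β = 1.960 + 0.524 = 2.484.
n = 2 × (2.484 / 0.412)² = 2 × 6.029² = 2 × 36.35 = 72.7.
Round up to the next whole participant.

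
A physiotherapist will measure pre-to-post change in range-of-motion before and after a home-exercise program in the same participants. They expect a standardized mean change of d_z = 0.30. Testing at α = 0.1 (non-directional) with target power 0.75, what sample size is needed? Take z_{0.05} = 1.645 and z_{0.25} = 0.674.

n = 60 pairs

For a paired (one-sample on differences) test: n = ((z_{α/2} + z_β) / d)².
z_{α/2} + z_β = 1.645 + 0.674 = 2.319.
n = (2.319 / 0.30)² = 7.730² = 59.75.
Round up.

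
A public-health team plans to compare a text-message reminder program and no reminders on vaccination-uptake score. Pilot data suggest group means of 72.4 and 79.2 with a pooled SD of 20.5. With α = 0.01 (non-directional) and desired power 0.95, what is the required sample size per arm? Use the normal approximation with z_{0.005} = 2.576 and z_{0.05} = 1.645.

n = 324 per group

Cohen's d = |M₁ − M₂| / SD_pooled = |72.4 − 79.2| / 20.5 = 6.8 / 20.5 = 0.332.
For two independent groups with equal n: n = 2·((z_{α/2} + z_β) / d)².
z_{α/2} + z_β = 2.576 + 1.645 = 4.221.
n = 2 × (4.221 / 0.332)² = 2 × 12.714² = 2 × 161.64 = 323.3.
Round up to the next whole participant.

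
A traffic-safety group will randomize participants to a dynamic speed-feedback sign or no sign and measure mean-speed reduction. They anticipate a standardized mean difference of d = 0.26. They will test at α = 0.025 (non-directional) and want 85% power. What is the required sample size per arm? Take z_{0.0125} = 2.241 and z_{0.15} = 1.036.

For two independent groups with equal n: n = 2·((z_{α/2} + z_β) / d)².
z_{α/2} + z_β = 2.241 + 1.036 = 3.277.
n = 2 × (3.277 / 0.26)² = 2 × 12.604² = 2 × 158.86 = 317.7.
Round up to the next whole participant.

n = 318 per group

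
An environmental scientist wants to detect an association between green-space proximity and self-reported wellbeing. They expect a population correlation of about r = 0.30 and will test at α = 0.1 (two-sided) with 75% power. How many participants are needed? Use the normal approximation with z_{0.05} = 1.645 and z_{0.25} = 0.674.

n = 60

Fisher's z: C = ½·ln((1+r)/(1−r)) = ½·ln(1.8571) = 0.3095.
n = ((z_{α/2} + z_β)/C)² + 3.
(1.645 + 0.674) / 0.3095 = 2.319 / 0.3095 = 7.493.
n = 7.493² + 3 = 56.14 + 3 = 59.1.
Round up.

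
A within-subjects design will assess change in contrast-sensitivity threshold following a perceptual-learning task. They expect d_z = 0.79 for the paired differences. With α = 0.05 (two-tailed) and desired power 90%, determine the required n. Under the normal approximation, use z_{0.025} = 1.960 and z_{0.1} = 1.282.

For a paired (one-sample on differences) test: n = ((z_{α/2} + z_β) / d)².
z_{α/2} + z_β = 1.960 + 1.282 = 3.242.
n = (3.242 / 0.79)² = 4.104² = 16.84.
Round up.

n = 17 pairs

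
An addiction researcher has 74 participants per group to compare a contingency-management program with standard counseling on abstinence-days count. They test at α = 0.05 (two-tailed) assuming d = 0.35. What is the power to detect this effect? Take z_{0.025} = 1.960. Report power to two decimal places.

power ≈ 0.57

For two equal groups, power = Φ(d·√(n/2) − z_{α/2}).
d·√(n/2) = 0.35 × √(74/2) = 0.35 × 6.083 = 2.129.
z_β = 2.129 − 1.960 = 0.169.
Power = Φ(0.169) = 0.567.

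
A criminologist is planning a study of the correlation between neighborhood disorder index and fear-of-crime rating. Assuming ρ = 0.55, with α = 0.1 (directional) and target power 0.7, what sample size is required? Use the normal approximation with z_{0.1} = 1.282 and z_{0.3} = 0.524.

Fisher's z: C = ½·ln((1+r)/(1−r)) = ½·ln(3.4444) = 0.6184.
n = ((z_{α} + z_β)/C)² + 3.
(1.282 + 0.524) / 0.6184 = 1.806 / 0.6184 = 2.920.
n = 2.920² + 3 = 8.53 + 3 = 11.5.
Round up.

n = 12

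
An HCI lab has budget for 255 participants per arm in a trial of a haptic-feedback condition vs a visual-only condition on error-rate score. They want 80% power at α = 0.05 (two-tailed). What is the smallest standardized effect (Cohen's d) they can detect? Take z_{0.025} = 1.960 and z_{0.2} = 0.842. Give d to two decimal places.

d_min ≈ 0.25

For two independent groups of n = 255 each: d_min = (z_{α/2} + z_β)·√(2/n).
z-sum = 1.960 + 0.842 = 2.802.
d_min = 2.802 × √(2/255) = 2.802 × 0.0886 = 0.248.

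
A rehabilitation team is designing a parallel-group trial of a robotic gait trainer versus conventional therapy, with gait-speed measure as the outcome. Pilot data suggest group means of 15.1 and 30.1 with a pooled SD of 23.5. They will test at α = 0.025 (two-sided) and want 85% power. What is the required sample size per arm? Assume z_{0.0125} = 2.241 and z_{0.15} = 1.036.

n = 53 per group

Cohen's d = |M₁ − M₂| / SD_pooled = |15.1 − 30.1| / 23.5 = 15.0 / 23.5 = 0.638.
For two independent groups with equal n: n = 2·((z_{α/2} + z_β) / d)².
z_{α/2} + z_β = 2.241 + 1.036 = 3.277.
n = 2 × (3.277 / 0.638)² = 2 × 5.136² = 2 × 26.38 = 52.8.
Round up to the next whole participant.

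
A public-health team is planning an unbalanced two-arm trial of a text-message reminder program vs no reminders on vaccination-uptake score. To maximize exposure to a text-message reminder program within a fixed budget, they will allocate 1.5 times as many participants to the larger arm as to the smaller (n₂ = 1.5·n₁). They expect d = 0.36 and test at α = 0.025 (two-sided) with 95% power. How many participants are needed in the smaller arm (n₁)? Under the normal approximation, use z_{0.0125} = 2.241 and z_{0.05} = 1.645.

With allocation ratio k = n₂/n₁ = 1.5, Var(x̄₁−x̄₂) = σ²(1/n₁ + 1/(k·n₁)) = σ²·(k+1)/(k·n₁).
So n₁ = (1 + 1/k)·((z_{α/2} + z_β)/d)² = 1.667 × (3.886/0.36)².
n₁ = 1.667 × 116.52 = 194.2.
Round up: n₁ = 195, giving n₂ = ⌈1.5 × 195⌉ = ⌈292.5⌉ = 293.

n₁ = 195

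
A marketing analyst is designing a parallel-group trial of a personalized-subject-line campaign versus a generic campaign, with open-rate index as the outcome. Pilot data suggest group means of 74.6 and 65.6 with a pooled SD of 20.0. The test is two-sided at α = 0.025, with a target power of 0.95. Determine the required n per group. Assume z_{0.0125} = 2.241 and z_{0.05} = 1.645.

n = 150 per group

Cohen's d = |M₁ − M₂| / SD_pooled = |74.6 − 65.6| / 20.0 = 9.0 / 20.0 = 0.450.
For two independent groups with equal n: n = 2·((z_{α/2} + z_β) / d)².
z_{α/2} + z_β = 2.241 + 1.645 = 3.886.
n = 2 × (3.886 / 0.450)² = 2 × 8.636² = 2 × 74.57 = 149.1.
Round up to the next whole participant.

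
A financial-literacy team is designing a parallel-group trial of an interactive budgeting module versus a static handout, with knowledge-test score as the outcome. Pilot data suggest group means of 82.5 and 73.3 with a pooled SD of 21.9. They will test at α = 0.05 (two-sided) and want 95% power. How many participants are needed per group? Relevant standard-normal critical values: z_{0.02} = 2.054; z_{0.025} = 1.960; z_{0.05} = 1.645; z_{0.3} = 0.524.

Cohen's d = |M₁ − M₂| / SD_pooled = |82.5 − 73.3| / 21.9 = 9.2 / 21.9 = 0.420.
For two independent groups with equal n: n = 2·((z_{α/2} + z_β) / d)².
z_{α/2} + z_β = 1.960 + 1.645 = 3.605.
n = 2 × (3.605 / 0.420)² = 2 × 8.583² = 2 × 73.67 = 147.3.
Round up to the next whole participant.

n = 148 per group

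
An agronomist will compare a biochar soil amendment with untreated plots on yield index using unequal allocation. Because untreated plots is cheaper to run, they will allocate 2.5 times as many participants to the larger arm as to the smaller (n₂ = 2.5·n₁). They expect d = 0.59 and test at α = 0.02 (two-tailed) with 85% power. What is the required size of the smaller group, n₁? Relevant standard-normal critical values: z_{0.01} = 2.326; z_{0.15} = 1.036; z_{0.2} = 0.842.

n₁ = 46

With allocation ratio k = n₂/n₁ = 2.5, Var(x̄₁−x̄₂) = σ²(1/n₁ + 1/(k·n₁)) = σ²·(k+1)/(k·n₁).
So n₁ = (1 + 1/k)·((z_{α/2} + z_β)/d)² = 1.400 × (3.362/0.59)².
n₁ = 1.400 × 32.47 = 45.5.
Round up: n₁ = 46, giving n₂ = 2.5 × 46 = 115.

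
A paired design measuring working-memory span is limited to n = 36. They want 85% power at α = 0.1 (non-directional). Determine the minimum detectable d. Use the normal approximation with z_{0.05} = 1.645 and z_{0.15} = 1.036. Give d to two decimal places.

For a single sample (or paired design) of n = 36: d_min = (z_{α/2} + z_β)/√n.
z-sum = 1.645 + 1.036 = 2.681.
d_min = 2.681 / √36 = 2.681 / 6.000 = 0.447.

d_min ≈ 0.45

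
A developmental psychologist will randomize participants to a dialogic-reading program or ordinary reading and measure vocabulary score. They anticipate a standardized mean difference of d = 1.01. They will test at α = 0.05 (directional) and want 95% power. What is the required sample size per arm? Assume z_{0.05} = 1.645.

For two independent groups with equal n: n = 2·((z_{α} + z_β) / d)².
z_{α} + z_β = 1.645 + 1.645 = 3.290.
n = 2 × (3.290 / 1.01)² = 2 × 3.257² = 2 × 10.61 = 21.2.
Round up to the next whole participant.

n = 22 per group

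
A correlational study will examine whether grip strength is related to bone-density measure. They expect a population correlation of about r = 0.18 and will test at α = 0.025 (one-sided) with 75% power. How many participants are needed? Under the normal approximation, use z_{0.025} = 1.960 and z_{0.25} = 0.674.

Fisher's z: C = ½·ln((1+r)/(1−r)) = ½·ln(1.4390) = 0.1820.
n = ((z_{α} + z_β)/C)² + 3.
(1.960 + 0.674) / 0.1820 = 2.634 / 0.1820 = 14.473.
n = 14.473² + 3 = 209.45 + 3 = 212.5.
Round up.

n = 213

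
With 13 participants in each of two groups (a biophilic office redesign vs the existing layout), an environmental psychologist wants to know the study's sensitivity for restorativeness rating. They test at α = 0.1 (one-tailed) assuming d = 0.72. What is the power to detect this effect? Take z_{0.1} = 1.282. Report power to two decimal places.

For two equal groups, power = Φ(d·√(n/2) − z_{α}).
d·√(n/2) = 0.72 × √(13/2) = 0.72 × 2.550 = 1.836.
z_β = 1.836 − 1.282 = 0.554.
Power = Φ(0.554) = 0.710.

power ≈ 0.71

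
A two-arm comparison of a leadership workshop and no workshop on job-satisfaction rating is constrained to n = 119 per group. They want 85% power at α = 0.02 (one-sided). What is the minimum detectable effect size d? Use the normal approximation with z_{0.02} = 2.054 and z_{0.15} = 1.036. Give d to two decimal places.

For two independent groups of n = 119 each: d_min = (z_{α} + z_β)·√(2/n).
z-sum = 2.054 + 1.036 = 3.090.
d_min = 3.090 × √(2/119) = 3.090 × 0.1296 = 0.401.

d_min ≈ 0.40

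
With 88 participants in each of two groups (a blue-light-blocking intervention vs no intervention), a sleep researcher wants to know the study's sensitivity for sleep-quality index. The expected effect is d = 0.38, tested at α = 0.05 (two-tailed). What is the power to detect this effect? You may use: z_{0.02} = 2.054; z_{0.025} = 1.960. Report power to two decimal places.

power ≈ 0.71

For two equal groups, power = Φ(d·√(n/2) − z_{α/2}).
d·√(n/2) = 0.38 × √(88/2) = 0.38 × 6.633 = 2.521.
z_β = 2.521 − 1.960 = 0.561.
Power = Φ(0.561) = 0.712.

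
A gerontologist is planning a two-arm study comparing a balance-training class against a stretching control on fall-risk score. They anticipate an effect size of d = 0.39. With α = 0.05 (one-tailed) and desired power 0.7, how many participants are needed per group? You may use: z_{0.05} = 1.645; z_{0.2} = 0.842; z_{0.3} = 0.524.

n = 62 per group

For two independent groups with equal n: n = 2·((z_{α} + z_β) / d)².
z_{α} + z_β = 1.645 + 0.524 = 2.169.
n = 2 × (2.169 / 0.39)² = 2 × 5.562² = 2 × 30.93 = 61.9.
Round up to the next whole participant.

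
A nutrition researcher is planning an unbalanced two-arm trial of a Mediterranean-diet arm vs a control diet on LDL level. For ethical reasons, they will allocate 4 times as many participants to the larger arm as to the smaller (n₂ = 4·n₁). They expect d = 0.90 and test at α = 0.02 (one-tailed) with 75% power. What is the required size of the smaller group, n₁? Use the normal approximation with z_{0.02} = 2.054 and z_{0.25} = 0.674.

n₁ = 12

With allocation ratio k = n₂/n₁ = 4, Var(x̄₁−x̄₂) = σ²(1/n₁ + 1/(k·n₁)) = σ²·(k+1)/(k·n₁).
So n₁ = (1 + 1/k)·((z_{α} + z_β)/d)² = 1.250 × (2.728/0.90)².
n₁ = 1.250 × 9.19 = 11.5.
Round up: n₁ = 12, giving n₂ = 4 × 12 = 48.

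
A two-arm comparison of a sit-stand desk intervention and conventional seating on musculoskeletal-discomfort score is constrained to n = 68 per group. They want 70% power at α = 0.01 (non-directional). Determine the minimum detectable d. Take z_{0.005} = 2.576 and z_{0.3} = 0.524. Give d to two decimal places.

d_min ≈ 0.53

For two independent groups of n = 68 each: d_min = (z_{α/2} + z_β)·√(2/n).
z-sum = 2.576 + 0.524 = 3.100.
d_min = 3.100 × √(2/68) = 3.100 × 0.1715 = 0.532.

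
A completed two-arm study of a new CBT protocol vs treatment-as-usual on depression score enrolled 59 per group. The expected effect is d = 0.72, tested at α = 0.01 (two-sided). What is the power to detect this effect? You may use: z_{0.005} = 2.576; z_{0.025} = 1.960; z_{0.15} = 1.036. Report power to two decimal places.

For two equal groups, power = Φ(d·√(n/2) − z_{α/2}).
d·√(n/2) = 0.72 × √(59/2) = 0.72 × 5.431 = 3.911.
z_β = 3.911 − 2.576 = 1.335.
Power = Φ(1.335) = 0.909.

power ≈ 0.91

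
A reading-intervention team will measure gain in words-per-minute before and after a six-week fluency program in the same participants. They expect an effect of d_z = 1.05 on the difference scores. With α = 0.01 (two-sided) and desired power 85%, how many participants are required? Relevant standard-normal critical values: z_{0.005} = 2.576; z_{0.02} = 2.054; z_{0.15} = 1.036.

n = 12 pairs

For a paired (one-sample on differences) test: n = ((z_{α/2} + z_β) / d)².
z_{α/2} + z_β = 2.576 + 1.036 = 3.612.
n = (3.612 / 1.05)² = 3.440² = 11.83.
Round up.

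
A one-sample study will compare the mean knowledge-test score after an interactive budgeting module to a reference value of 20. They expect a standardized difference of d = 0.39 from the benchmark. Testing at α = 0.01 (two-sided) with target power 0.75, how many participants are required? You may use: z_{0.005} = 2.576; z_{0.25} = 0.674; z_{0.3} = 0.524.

For a one-sample test: n = ((z_{α/2} + z_β) / d)².
z_{α/2} + z_β = 2.576 + 0.674 = 3.250.
n = (3.250 / 0.39)² = 8.333² = 69.44.
Round up.

n = 70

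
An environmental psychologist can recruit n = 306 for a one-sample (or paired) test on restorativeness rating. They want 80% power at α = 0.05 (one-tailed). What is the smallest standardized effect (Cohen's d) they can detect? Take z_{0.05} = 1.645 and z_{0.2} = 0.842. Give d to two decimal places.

d_min ≈ 0.14

For a single sample (or paired design) of n = 306: d_min = (z_{α} + z_β)/√n.
z-sum = 1.645 + 0.842 = 2.487.
d_min = 2.487 / √306 = 2.487 / 17.493 = 0.142.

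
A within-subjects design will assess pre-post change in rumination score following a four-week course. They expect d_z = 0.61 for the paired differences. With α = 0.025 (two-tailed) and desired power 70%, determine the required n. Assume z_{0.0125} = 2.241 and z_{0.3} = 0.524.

n = 21 pairs

For a paired (one-sample on differences) test: n = ((z_{α/2} + z_β) / d)².
z_{α/2} + z_β = 2.241 + 0.524 = 2.765.
n = (2.765 / 0.61)² = 4.533² = 20.55.
Round up.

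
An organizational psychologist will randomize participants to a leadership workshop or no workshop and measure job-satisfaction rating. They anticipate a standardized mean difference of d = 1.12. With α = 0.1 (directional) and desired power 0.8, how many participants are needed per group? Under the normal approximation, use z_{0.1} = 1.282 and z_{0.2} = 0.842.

n = 8 per group

For two independent groups with equal n: n = 2·((z_{α} + z_β) / d)².
z_{α} + z_β = 1.282 + 0.842 = 2.124.
n = 2 × (2.124 / 1.12)² = 2 × 1.896² = 2 × 3.60 = 7.2.
Round up to the next whole participant.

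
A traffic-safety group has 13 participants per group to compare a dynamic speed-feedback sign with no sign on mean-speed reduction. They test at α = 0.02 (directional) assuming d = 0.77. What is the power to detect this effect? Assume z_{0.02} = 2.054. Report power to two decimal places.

For two equal groups, power = Φ(d·√(n/2) − z_{α}).
d·√(n/2) = 0.77 × √(13/2) = 0.77 × 2.550 = 1.963.
z_β = 1.963 − 2.054 = -0.091.
Power = Φ(-0.091) = 0.464.

power ≈ 0.46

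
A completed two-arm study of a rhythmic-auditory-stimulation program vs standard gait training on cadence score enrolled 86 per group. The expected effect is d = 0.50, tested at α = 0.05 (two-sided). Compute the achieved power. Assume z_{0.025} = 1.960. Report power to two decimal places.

power ≈ 0.91

For two equal groups, power = Φ(d·√(n/2) − z_{α/2}).
d·√(n/2) = 0.50 × √(86/2) = 0.50 × 6.557 = 3.279.
z_β = 3.279 − 1.960 = 1.319.
Power = Φ(1.319) = 0.906.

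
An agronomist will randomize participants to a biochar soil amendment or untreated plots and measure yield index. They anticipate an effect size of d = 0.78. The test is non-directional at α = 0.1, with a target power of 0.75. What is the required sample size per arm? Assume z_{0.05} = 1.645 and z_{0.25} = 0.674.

n = 18 per group

For two independent groups with equal n: n = 2·((z_{α/2} + z_β) / d)².
z_{α/2} + z_β = 1.645 + 0.674 = 2.319.
n = 2 × (2.319 / 0.78)² = 2 × 2.973² = 2 × 8.84 = 17.7.
Round up to the next whole participant.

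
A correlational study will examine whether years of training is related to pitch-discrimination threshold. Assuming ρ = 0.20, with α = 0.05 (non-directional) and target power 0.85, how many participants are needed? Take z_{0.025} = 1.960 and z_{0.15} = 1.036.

n = 222

Fisher's z: C = ½·ln((1+r)/(1−r)) = ½·ln(1.5000) = 0.2027.
n = ((z_{α/2} + z_β)/C)² + 3.
(1.960 + 1.036) / 0.2027 = 2.996 / 0.2027 = 14.780.
n = 14.780² + 3 = 218.46 + 3 = 221.5.
Round up.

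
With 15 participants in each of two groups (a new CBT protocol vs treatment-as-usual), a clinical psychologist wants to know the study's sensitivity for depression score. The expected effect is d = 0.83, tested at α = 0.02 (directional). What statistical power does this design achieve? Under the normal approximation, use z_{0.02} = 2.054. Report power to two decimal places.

power ≈ 0.59

For two equal groups, power = Φ(d·√(n/2) − z_{α}).
d·√(n/2) = 0.83 × √(15/2) = 0.83 × 2.739 = 2.273.
z_β = 2.273 − 2.054 = 0.219.
Power = Φ(0.219) = 0.587.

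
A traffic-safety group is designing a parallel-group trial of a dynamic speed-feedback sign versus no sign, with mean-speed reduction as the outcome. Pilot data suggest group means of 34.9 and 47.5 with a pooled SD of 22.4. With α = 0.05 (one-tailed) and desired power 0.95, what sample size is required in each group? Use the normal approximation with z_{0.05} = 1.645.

n = 69 per group

Cohen's d = |M₁ − M₂| / SD_pooled = |34.9 − 47.5| / 22.4 = 12.6 / 22.4 = 0.563.
For two independent groups with equal n: n = 2·((z_{α} + z_β) / d)².
z_{α} + z_β = 1.645 + 1.645 = 3.290.
n = 2 × (3.290 / 0.563)² = 2 × 5.844² = 2 × 34.15 = 68.3.
Round up to the next whole participant.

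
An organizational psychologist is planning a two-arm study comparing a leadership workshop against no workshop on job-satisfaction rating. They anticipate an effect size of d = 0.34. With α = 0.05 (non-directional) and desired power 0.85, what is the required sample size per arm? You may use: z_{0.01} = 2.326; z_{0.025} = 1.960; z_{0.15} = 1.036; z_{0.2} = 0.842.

For two independent groups with equal n: n = 2·((z_{α/2} + z_β) / d)².
z_{α/2} + z_β = 1.960 + 1.036 = 2.996.
n = 2 × (2.996 / 0.34)² = 2 × 8.812² = 2 × 77.65 = 155.3.
Round up to the next whole participant.

n = 156 per group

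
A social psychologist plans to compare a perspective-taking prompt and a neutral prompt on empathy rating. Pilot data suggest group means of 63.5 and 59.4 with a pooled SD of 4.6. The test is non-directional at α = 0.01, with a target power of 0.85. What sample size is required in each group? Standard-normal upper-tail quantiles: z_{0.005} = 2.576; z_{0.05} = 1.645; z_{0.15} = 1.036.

n = 33 per group

Cohen's d = |M₁ − M₂| / SD_pooled = |63.5 − 59.4| / 4.6 = 4.1 / 4.6 = 0.891.
For two independent groups with equal n: n = 2·((z_{α/2} + z_β) / d)².
z_{α/2} + z_β = 2.576 + 1.036 = 3.612.
n = 2 × (3.612 / 0.891)² = 2 × 4.054² = 2 × 16.43 = 32.9.
Round up to the next whole participant.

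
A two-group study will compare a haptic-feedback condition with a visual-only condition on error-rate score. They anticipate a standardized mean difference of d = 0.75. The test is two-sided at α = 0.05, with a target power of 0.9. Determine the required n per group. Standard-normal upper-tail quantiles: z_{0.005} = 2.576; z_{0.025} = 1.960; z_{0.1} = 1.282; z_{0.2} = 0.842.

n = 38 per group

For two independent groups with equal n: n = 2·((z_{α/2} + z_β) / d)².
z_{α/2} + z_β = 1.960 + 1.282 = 3.242.
n = 2 × (3.242 / 0.75)² = 2 × 4.323² = 2 × 18.69 = 37.4.
Round up to the next whole participant.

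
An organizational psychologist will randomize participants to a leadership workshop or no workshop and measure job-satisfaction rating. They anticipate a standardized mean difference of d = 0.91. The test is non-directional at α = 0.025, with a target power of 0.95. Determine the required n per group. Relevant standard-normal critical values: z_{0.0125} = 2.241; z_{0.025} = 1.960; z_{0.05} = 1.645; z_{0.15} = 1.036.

n = 37 per group

For two independent groups with equal n: n = 2·((z_{α/2} + z_β) / d)².
z_{α/2} + z_β = 2.241 + 1.645 = 3.886.
n = 2 × (3.886 / 0.91)² = 2 × 4.270² = 2 × 18.24 = 36.5.
Round up to the next whole participant.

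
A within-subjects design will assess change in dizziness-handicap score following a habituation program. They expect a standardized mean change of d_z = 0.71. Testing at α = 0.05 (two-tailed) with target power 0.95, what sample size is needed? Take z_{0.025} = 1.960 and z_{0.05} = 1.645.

For a paired (one-sample on differences) test: n = ((z_{α/2} + z_β) / d)².
z_{α/2} + z_β = 1.960 + 1.645 = 3.605.
n = (3.605 / 0.71)² = 5.077² = 25.78.
Round up.

n = 26 pairs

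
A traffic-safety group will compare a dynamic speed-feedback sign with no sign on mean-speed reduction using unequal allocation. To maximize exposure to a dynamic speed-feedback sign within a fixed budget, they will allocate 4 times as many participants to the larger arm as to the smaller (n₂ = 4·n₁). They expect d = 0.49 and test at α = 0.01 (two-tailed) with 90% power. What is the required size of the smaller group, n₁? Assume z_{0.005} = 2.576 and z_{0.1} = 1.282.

With allocation ratio k = n₂/n₁ = 4, Var(x̄₁−x̄₂) = σ²(1/n₁ + 1/(k·n₁)) = σ²·(k+1)/(k·n₁).
So n₁ = (1 + 1/k)·((z_{α/2} + z_β)/d)² = 1.250 × (3.858/0.49)².
n₁ = 1.250 × 61.99 = 77.5.
Round up: n₁ = 78, giving n₂ = 4 × 78 = 312.

n₁ = 78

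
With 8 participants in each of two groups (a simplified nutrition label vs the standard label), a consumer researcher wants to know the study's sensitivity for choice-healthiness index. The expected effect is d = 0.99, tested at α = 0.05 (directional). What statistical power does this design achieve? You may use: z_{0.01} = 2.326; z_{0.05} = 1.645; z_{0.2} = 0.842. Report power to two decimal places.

power ≈ 0.63

For two equal groups, power = Φ(d·√(n/2) − z_{α}).
d·√(n/2) = 0.99 × √(8/2) = 0.99 × 2.000 = 1.980.
z_β = 1.980 − 1.645 = 0.335.
Power = Φ(0.335) = 0.631.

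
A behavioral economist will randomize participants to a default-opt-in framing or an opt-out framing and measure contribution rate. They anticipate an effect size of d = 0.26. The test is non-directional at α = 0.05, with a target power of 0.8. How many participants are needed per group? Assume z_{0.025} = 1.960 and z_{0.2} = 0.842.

For two independent groups with equal n: n = 2·((z_{α/2} + z_β) / d)².
z_{α/2} + z_β = 1.960 + 0.842 = 2.802.
n = 2 × (2.802 / 0.26)² = 2 × 10.777² = 2 × 116.14 = 232.3.
Round up to the next whole participant.

n = 233 per group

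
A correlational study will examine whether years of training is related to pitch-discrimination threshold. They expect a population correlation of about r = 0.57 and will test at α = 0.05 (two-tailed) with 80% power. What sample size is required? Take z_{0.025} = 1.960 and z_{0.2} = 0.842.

Fisher's z: C = ½·ln((1+r)/(1−r)) = ½·ln(3.6512) = 0.6475.
n = ((z_{α/2} + z_β)/C)² + 3.
(1.960 + 0.842) / 0.6475 = 2.802 / 0.6475 = 4.327.
n = 4.327² + 3 = 18.73 + 3 = 21.7.
Round up.

n = 22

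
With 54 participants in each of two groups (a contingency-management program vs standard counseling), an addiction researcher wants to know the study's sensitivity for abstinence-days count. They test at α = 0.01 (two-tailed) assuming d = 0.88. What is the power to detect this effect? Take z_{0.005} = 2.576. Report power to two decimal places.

power ≈ 0.98

For two equal groups, power = Φ(d·√(n/2) − z_{α/2}).
d·√(n/2) = 0.88 × √(54/2) = 0.88 × 5.196 = 4.573.
z_β = 4.573 − 2.576 = 1.997.
Power = Φ(1.997) = 0.977.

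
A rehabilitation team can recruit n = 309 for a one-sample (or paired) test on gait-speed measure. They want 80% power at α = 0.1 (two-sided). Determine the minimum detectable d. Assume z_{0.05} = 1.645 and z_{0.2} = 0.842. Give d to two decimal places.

d_min ≈ 0.14

For a single sample (or paired design) of n = 309: d_min = (z_{α/2} + z_β)/√n.
z-sum = 1.645 + 0.842 = 2.487.
d_min = 2.487 / √309 = 2.487 / 17.578 = 0.141.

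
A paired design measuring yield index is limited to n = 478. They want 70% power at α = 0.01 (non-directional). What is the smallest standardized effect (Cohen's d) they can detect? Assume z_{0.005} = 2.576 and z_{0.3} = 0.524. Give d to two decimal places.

d_min ≈ 0.14

For a single sample (or paired design) of n = 478: d_min = (z_{α/2} + z_β)/√n.
z-sum = 2.576 + 0.524 = 3.100.
d_min = 3.100 / √478 = 3.100 / 21.863 = 0.142.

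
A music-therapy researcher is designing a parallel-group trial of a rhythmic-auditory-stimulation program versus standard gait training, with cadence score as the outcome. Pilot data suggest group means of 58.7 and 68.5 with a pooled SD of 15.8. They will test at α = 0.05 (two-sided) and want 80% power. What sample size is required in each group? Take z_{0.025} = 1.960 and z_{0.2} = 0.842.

n = 41 per group

Cohen's d = |M₁ − M₂| / SD_pooled = |58.7 − 68.5| / 15.8 = 9.8 / 15.8 = 0.620.
For two independent groups with equal n: n = 2·((z_{α/2} + z_β) / d)².
z_{α/2} + z_β = 1.960 + 0.842 = 2.802.
n = 2 × (2.802 / 0.620)² = 2 × 4.519² = 2 × 20.42 = 40.8.
Round up to the next whole participant.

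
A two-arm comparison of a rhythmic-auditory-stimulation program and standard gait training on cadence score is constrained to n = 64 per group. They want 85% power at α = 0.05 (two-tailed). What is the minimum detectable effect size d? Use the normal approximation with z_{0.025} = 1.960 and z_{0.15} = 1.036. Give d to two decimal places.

d_min ≈ 0.53

For two independent groups of n = 64 each: d_min = (z_{α/2} + z_β)·√(2/n).
z-sum = 1.960 + 1.036 = 2.996.
d_min = 2.996 × √(2/64) = 2.996 × 0.1768 = 0.530.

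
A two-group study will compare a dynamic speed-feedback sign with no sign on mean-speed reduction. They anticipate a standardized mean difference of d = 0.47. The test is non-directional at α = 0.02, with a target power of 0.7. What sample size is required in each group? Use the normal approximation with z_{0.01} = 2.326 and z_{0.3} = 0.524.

n = 74 per group

For two independent groups with equal n: n = 2·((z_{α/2} + z_β) / d)².
z_{α/2} + z_β = 2.326 + 0.524 = 2.850.
n = 2 × (2.850 / 0.47)² = 2 × 6.064² = 2 × 36.77 = 73.5.
Round up to the next whole participant.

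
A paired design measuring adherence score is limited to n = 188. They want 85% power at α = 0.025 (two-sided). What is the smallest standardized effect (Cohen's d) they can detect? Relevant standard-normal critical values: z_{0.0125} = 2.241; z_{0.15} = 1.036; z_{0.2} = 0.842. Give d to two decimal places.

d_min ≈ 0.24

For a single sample (or paired design) of n = 188: d_min = (z_{α/2} + z_β)/√n.
z-sum = 2.241 + 1.036 = 3.277.
d_min = 3.277 / √188 = 3.277 / 13.711 = 0.239.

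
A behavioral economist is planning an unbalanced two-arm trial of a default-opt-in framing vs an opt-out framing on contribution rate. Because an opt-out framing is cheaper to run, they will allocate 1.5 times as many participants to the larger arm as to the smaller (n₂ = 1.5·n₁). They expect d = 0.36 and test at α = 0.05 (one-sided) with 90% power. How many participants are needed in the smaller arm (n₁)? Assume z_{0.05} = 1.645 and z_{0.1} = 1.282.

With allocation ratio k = n₂/n₁ = 1.5, Var(x̄₁−x̄₂) = σ²(1/n₁ + 1/(k·n₁)) = σ²·(k+1)/(k·n₁).
So n₁ = (1 + 1/k)·((z_{α} + z_β)/d)² = 1.667 × (2.927/0.36)².
n₁ = 1.667 × 66.11 = 110.2.
Round up: n₁ = 111, giving n₂ = ⌈1.5 × 111⌉ = ⌈166.5⌉ = 167.

n₁ = 111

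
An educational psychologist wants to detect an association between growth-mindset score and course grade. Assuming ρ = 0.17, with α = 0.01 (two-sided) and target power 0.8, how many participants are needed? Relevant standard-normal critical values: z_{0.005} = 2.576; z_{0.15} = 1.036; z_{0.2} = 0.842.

n = 400

Fisher's z: C = ½·ln((1+r)/(1−r)) = ½·ln(1.4096) = 0.1717.
n = ((z_{α/2} + z_β)/C)² + 3.
(2.576 + 0.842) / 0.1717 = 3.418 / 0.1717 = 19.907.
n = 19.907² + 3 = 396.28 + 3 = 399.3.
Round up.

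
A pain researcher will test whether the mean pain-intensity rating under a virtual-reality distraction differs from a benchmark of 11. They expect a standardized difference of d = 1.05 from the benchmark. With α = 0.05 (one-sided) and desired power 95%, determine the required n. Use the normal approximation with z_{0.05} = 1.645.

n = 10

For a one-sample test: n = ((z_{α} + z_β) / d)².
z_{α} + z_β = 1.645 + 1.645 = 3.290.
n = (3.290 / 1.05)² = 3.133² = 9.82.
Round up.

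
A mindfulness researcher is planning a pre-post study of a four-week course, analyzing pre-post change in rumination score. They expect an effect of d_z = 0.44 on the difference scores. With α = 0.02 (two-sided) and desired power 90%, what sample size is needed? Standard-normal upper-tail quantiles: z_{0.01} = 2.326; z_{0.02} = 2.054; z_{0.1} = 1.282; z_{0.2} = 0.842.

n = 68 pairs

For a paired (one-sample on differences) test: n = ((z_{α/2} + z_β) / d)².
z_{α/2} + z_β = 2.326 + 1.282 = 3.608.
n = (3.608 / 0.44)² = 8.200² = 67.24.
Round up.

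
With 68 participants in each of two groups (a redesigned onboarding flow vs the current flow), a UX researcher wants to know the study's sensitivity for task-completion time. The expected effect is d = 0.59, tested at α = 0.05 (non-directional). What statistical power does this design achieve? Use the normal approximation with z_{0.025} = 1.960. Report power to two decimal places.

For two equal groups, power = Φ(d·√(n/2) − z_{α/2}).
d·√(n/2) = 0.59 × √(68/2) = 0.59 × 5.831 = 3.440.
z_β = 3.440 − 1.960 = 1.480.
Power = Φ(1.480) = 0.931.

power ≈ 0.93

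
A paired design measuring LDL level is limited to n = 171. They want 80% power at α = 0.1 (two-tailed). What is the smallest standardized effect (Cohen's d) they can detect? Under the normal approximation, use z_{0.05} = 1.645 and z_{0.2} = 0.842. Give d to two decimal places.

d_min ≈ 0.19

For a single sample (or paired design) of n = 171: d_min = (z_{α/2} + z_β)/√n.
z-sum = 1.645 + 0.842 = 2.487.
d_min = 2.487 / √171 = 2.487 / 13.077 = 0.190.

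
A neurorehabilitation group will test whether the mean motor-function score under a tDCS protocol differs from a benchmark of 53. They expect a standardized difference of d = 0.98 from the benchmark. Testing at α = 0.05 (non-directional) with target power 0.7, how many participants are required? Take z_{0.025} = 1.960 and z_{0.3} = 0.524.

For a one-sample test: n = ((z_{α/2} + z_β) / d)².
z_{α/2} + z_β = 1.960 + 0.524 = 2.484.
n = (2.484 / 0.98)² = 2.535² = 6.42.
Round up.

n = 7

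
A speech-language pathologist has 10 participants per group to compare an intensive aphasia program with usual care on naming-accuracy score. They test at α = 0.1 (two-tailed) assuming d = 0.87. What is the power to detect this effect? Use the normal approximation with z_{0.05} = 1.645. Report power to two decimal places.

power ≈ 0.62

For two equal groups, power = Φ(d·√(n/2) − z_{α/2}).
d·√(n/2) = 0.87 × √(10/2) = 0.87 × 2.236 = 1.945.
z_β = 1.945 − 1.645 = 0.300.
Power = Φ(0.300) = 0.618.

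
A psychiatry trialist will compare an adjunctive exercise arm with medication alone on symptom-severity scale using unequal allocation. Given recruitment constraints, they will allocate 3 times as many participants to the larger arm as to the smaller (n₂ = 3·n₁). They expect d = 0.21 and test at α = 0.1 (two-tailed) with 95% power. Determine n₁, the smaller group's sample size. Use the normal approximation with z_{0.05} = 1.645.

With allocation ratio k = n₂/n₁ = 3, Var(x̄₁−x̄₂) = σ²(1/n₁ + 1/(k·n₁)) = σ²·(k+1)/(k·n₁).
So n₁ = (1 + 1/k)·((z_{α/2} + z_β)/d)² = 1.333 × (3.290/0.21)².
n₁ = 1.333 × 245.44 = 327.3.
Round up: n₁ = 328, giving n₂ = 3 × 328 = 984.

n₁ = 328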